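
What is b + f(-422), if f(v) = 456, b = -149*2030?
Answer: -302014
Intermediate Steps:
b = -302470
b + f(-422) = -302470 + 456 = -302014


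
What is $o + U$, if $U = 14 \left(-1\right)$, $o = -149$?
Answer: $-163$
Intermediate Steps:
$U = -14$
$o + U = -149 - 14 = -163$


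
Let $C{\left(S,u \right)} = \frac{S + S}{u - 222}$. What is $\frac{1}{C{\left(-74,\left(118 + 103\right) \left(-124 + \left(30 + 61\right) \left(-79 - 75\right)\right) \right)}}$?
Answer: $\frac{781180}{37} \approx 21113.0$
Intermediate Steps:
$C{\left(S,u \right)} = \frac{2 S}{-222 + u}$
$\frac{1}{C{\left(-74,\left(118 + 103\right) \left(-124 + \left(30 + 61\right) \left(-79 - 75\right)\right) \right)}} = \frac{1}{2 \left(-74\right) \frac{1}{-222 + \left(118 + 103\right) \left(-124 + \left(30 + 61\right) \left(-79 - 75\right)\right)}} = \frac{1}{2 \left(-74\right) \frac{1}{-222 + 221 \left(-124 + 91 \left(-154\right)\right)}} = \frac{1}{2 \left(-74\right) \frac{1}{-222 + 221 \left(-124 - 14014\right)}} = \frac{1}{2 \left(-74\right) \frac{1}{-222 + 221 \left(-14138\right)}} = \frac{1}{2 \left(-74\right) \frac{1}{-222 - 3124498}} = \frac{1}{2 \left(-74\right) \frac{1}{-3124720}} = \frac{1}{2 \left(-74\right) \left(- \frac{1}{3124720}\right)} = \frac{1}{\frac{37}{781180}} = \frac{781180}{37}$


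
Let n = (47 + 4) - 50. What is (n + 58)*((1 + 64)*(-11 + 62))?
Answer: 195585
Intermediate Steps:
n = 1 (n = 51 - 50 = 1)
(n + 58)*((1 + 64)*(-11 + 62)) = (1 + 58)*((1 + 64)*(-11 + 62)) = 59*(65*51) = 59*3315 = 195585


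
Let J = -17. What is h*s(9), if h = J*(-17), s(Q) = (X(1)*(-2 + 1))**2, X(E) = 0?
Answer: 0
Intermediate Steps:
s(Q) = 0 (s(Q) = (0*(-2 + 1))**2 = (0*(-1))**2 = 0**2 = 0)
h = 289 (h = -17*(-17) = 289)
h*s(9) = 289*0 = 0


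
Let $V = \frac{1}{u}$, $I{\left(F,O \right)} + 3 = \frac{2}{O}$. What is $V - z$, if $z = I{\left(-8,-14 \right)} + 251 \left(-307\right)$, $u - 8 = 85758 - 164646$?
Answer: $\frac{42549528473}{552160} \approx 77060.0$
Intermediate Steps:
$I{\left(F,O \right)} = -3 + \frac{2}{O}$
$u = -78880$ ($u = 8 + \left(85758 - 164646\right) = 8 - 78888 = -78880$)
$V = - \frac{1}{78880}$ ($V = \frac{1}{-78880} = - \frac{1}{78880} \approx -1.2677 \cdot 10^{-5}$)
$z = - \frac{539421}{7}$ ($z = \left(-3 + \frac{2}{-14}\right) + 251 \left(-307\right) = \left(-3 + 2 \left(- \frac{1}{14}\right)\right) - 77057 = \left(-3 - \frac{1}{7}\right) - 77057 = - \frac{22}{7} - 77057 = - \frac{539421}{7} \approx -77060.0$)
$V - z = - \frac{1}{78880} - - \frac{539421}{7} = - \frac{1}{78880} + \frac{539421}{7} = \frac{42549528473}{552160}$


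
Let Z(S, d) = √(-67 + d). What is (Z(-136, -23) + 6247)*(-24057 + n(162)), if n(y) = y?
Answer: -149272065 - 71685*I*√10 ≈ -1.4927e+8 - 2.2669e+5*I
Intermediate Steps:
(Z(-136, -23) + 6247)*(-24057 + n(162)) = (√(-67 - 23) + 6247)*(-24057 + 162) = (√(-90) + 6247)*(-23895) = (3*I*√10 + 6247)*(-23895) = (6247 + 3*I*√10)*(-23895) = -149272065 - 71685*I*√10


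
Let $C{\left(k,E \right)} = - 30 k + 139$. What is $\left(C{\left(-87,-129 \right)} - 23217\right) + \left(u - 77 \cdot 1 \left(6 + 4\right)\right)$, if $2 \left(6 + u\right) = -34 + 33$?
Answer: $- \frac{42489}{2} \approx -21245.0$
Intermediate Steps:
$u = - \frac{13}{2}$ ($u = -6 + \frac{-34 + 33}{2} = -6 + \frac{1}{2} \left(-1\right) = -6 - \frac{1}{2} = - \frac{13}{2} \approx -6.5$)
$C{\left(k,E \right)} = 139 - 30 k$
$\left(C{\left(-87,-129 \right)} - 23217\right) + \left(u - 77 \cdot 1 \left(6 + 4\right)\right) = \left(\left(139 - -2610\right) - 23217\right) - \left(\frac{13}{2} + 77 \cdot 1 \left(6 + 4\right)\right) = \left(\left(139 + 2610\right) - 23217\right) - \left(\frac{13}{2} + 77 \cdot 1 \cdot 10\right) = \left(2749 - 23217\right) - \frac{1553}{2} = -20468 - \frac{1553}{2} = - \frac{42489}{2}$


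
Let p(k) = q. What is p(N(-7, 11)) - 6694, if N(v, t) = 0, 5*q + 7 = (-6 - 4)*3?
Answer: -33507/5 ≈ -6701.4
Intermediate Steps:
q = -37/5 (q = -7/5 + ((-6 - 4)*3)/5 = -7/5 + (-10*3)/5 = -7/5 + (⅕)*(-30) = -7/5 - 6 = -37/5 ≈ -7.4000)
p(k) = -37/5
p(N(-7, 11)) - 6694 = -37/5 - 6694 = -33507/5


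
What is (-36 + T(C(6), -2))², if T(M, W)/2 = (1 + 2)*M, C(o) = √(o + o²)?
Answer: 2808 - 432*√42 ≈ 8.3200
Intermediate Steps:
T(M, W) = 6*M (T(M, W) = 2*((1 + 2)*M) = 2*(3*M) = 6*M)
(-36 + T(C(6), -2))² = (-36 + 6*√(6*(1 + 6)))² = (-36 + 6*√(6*7))² = (-36 + 6*√42)²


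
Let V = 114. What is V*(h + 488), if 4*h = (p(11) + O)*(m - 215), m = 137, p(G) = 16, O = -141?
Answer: 333507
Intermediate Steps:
h = 4875/2 (h = ((16 - 141)*(137 - 215))/4 = (-125*(-78))/4 = (1/4)*9750 = 4875/2 ≈ 2437.5)
V*(h + 488) = 114*(4875/2 + 488) = 114*(5851/2) = 333507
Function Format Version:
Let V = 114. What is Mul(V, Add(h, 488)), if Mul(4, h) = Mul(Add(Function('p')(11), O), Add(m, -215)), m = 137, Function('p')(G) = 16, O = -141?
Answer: 333507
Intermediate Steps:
h = Rational(4875, 2) (h = Mul(Rational(1, 4), Mul(Add(16, -141), Add(137, -215))) = Mul(Rational(1, 4), Mul(-125, -78)) = Mul(Rational(1, 4), 9750) = Rational(4875, 2) ≈ 2437.5)
Mul(V, Add(h, 488)) = Mul(114, Add(Rational(4875, 2), 488)) = Mul(114, Rational(5851, 2)) = 333507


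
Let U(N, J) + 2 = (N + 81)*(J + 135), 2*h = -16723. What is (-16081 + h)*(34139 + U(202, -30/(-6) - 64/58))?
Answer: -104120014845/58 ≈ -1.7952e+9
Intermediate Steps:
h = -16723/2 (h = (½)*(-16723) = -16723/2 ≈ -8361.5)
U(N, J) = -2 + (81 + N)*(135 + J) (U(N, J) = -2 + (N + 81)*(J + 135) = -2 + (81 + N)*(135 + J))
(-16081 + h)*(34139 + U(202, -30/(-6) - 64/58)) = (-16081 - 16723/2)*(34139 + (10933 + 81*(-30/(-6) - 64/58) + 135*202 + (-30/(-6) - 64/58)*202)) = -48885*(34139 + (10933 + 81*(-30*(-⅙) - 64*1/58) + 27270 + (-30*(-⅙) - 64*1/58)*202))/2 = -48885*(34139 + (10933 + 81*(5 - 32/29) + 27270 + (5 - 32/29)*202))/2 = -48885*(34139 + (10933 + 81*(113/29) + 27270 + (113/29)*202))/2 = -48885*(34139 + (10933 + 9153/29 + 27270 + 22826/29))/2 = -48885*(34139 + 1139866/29)/2 = -48885/2*2129897/29 = -104120014845/58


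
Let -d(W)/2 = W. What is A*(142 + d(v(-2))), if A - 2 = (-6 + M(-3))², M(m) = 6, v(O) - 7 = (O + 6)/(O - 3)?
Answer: 1296/5 ≈ 259.20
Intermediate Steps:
v(O) = 7 + (6 + O)/(-3 + O) (v(O) = 7 + (O + 6)/(O - 3) = 7 + (6 + O)/(-3 + O))
A = 2 (A = 2 + (-6 + 6)² = 2 + 0² = 2 + 0 = 2)
d(W) = -2*W
A*(142 + d(v(-2))) = 2*(142 - 2*(-15 + 8*(-2))/(-3 - 2)) = 2*(142 - 2*(-15 - 16)/(-5)) = 2*(142 - (-2)*(-31)/5) = 2*(142 - 2*31/5) = 2*(142 - 62/5) = 2*(648/5) = 1296/5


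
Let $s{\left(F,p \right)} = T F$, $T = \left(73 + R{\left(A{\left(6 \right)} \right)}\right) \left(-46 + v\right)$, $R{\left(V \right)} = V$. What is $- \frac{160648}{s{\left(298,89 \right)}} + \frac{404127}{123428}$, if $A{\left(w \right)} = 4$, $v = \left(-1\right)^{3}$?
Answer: $\frac{227832037009}{66556203868} \approx 3.4232$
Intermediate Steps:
$v = -1$
$T = -3619$ ($T = \left(73 + 4\right) \left(-46 - 1\right) = 77 \left(-47\right) = -3619$)
$s{\left(F,p \right)} = - 3619 F$
$- \frac{160648}{s{\left(298,89 \right)}} + \frac{404127}{123428} = - \frac{160648}{\left(-3619\right) 298} + \frac{404127}{123428} = - \frac{160648}{-1078462} + 404127 \cdot \frac{1}{123428} = \left(-160648\right) \left(- \frac{1}{1078462}\right) + \frac{404127}{123428} = \frac{80324}{539231} + \frac{404127}{123428} = \frac{227832037009}{66556203868}$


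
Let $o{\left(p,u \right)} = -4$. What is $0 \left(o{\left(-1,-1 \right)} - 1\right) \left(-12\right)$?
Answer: $0$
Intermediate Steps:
$0 \left(o{\left(-1,-1 \right)} - 1\right) \left(-12\right) = 0 \left(-4 - 1\right) \left(-12\right) = 0 \left(-5\right) \left(-12\right) = 0 \left(-12\right) = 0$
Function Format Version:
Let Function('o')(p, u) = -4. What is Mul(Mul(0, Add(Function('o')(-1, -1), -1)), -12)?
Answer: 0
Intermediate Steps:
Mul(Mul(0, Add(Function('o')(-1, -1), -1)), -12) = Mul(Mul(0, Add(-4, -1)), -12) = Mul(Mul(0, -5), -12) = Mul(0, -12) = 0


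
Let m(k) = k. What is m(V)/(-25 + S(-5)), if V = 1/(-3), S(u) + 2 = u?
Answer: 1/96 ≈ 0.010417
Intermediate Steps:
S(u) = -2 + u
V = -⅓ (V = 1*(-⅓) = -⅓ ≈ -0.33333)
m(V)/(-25 + S(-5)) = -⅓/(-25 + (-2 - 5)) = -⅓/(-25 - 7) = -⅓/(-32) = -1/32*(-⅓) = 1/96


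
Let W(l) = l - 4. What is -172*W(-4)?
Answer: 1376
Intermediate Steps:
W(l) = -4 + l
-172*W(-4) = -172*(-4 - 4) = -172*(-8) = 1376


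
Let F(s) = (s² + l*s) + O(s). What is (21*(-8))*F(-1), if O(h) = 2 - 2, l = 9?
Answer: 1344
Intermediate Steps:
O(h) = 0
F(s) = s² + 9*s (F(s) = (s² + 9*s) + 0 = s² + 9*s)
(21*(-8))*F(-1) = (21*(-8))*(-(9 - 1)) = -(-168)*8 = -168*(-8) = 1344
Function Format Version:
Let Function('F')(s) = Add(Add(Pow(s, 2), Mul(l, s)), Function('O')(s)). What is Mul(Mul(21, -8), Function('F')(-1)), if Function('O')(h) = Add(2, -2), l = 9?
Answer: 1344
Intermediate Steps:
Function('O')(h) = 0
Function('F')(s) = Add(Pow(s, 2), Mul(9, s)) (Function('F')(s) = Add(Add(Pow(s, 2), Mul(9, s)), 0) = Add(Pow(s, 2), Mul(9, s)))
Mul(Mul(21, -8), Function('F')(-1)) = Mul(Mul(21, -8), Mul(-1, Add(9, -1))) = Mul(-168, Mul(-1, 8)) = Mul(-168, -8) = 1344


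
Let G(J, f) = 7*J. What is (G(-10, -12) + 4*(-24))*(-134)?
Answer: 22244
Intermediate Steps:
(G(-10, -12) + 4*(-24))*(-134) = (7*(-10) + 4*(-24))*(-134) = (-70 - 96)*(-134) = -166*(-134) = 22244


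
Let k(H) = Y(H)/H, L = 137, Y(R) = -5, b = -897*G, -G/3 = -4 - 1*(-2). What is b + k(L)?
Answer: -737339/137 ≈ -5382.0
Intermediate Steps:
G = 6 (G = -3*(-4 - 1*(-2)) = -3*(-4 + 2) = -3*(-2) = 6)
b = -5382 (b = -897*6 = -5382)
k(H) = -5/H
b + k(L) = -5382 - 5/137 = -737339/137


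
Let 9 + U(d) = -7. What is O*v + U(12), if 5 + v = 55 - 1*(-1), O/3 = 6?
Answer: 902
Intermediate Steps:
O = 18 (O = 3*6 = 18)
v = 51 (v = -5 + (55 - 1*(-1)) = -5 + (55 + 1) = -5 + 56 = 51)
U(d) = -16 (U(d) = -9 - 7 = -16)
O*v + U(12) = 18*51 - 16 = 918 - 16 = 902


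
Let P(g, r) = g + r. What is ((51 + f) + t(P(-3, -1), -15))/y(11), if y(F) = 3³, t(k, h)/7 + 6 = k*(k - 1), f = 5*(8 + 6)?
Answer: 73/9 ≈ 8.1111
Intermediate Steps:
f = 70 (f = 5*14 = 70)
t(k, h) = -42 + 7*k*(-1 + k) (t(k, h) = -42 + 7*(k*(k - 1)) = -42 + 7*(k*(-1 + k)) = -42 + 7*k*(-1 + k))
y(F) = 27
((51 + f) + t(P(-3, -1), -15))/y(11) = ((51 + 70) + (-42 - 7*(-3 - 1) + 7*(-3 - 1)²))/27 = (121 + (-42 - 7*(-4) + 7*(-4)²))*(1/27) = (121 + (-42 + 28 + 7*16))*(1/27) = (121 + (-42 + 28 + 112))*(1/27) = (121 + 98)*(1/27) = 219*(1/27) = 73/9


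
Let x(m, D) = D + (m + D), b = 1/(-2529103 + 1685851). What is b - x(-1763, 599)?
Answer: 476437379/843252 ≈ 565.00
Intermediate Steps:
b = -1/843252 (b = 1/(-843252) = -1/843252 ≈ -1.1859e-6)
x(m, D) = m + 2*D (x(m, D) = D + (D + m) = m + 2*D)
b - x(-1763, 599) = -1/843252 - (-1763 + 2*599) = -1/843252 - (-1763 + 1198) = -1/843252 - 1*(-565) = -1/843252 + 565 = 476437379/843252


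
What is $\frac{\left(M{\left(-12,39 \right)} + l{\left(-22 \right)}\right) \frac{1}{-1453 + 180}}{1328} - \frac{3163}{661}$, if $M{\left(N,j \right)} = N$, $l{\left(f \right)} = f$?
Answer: $- \frac{2673584099}{558724792} \approx -4.7852$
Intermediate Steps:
$\frac{\left(M{\left(-12,39 \right)} + l{\left(-22 \right)}\right) \frac{1}{-1453 + 180}}{1328} - \frac{3163}{661} = \frac{\left(-12 - 22\right) \frac{1}{-1453 + 180}}{1328} - \frac{3163}{661} = - \frac{34}{-1273} \cdot \frac{1}{1328} - \frac{3163}{661} = \left(-34\right) \left(- \frac{1}{1273}\right) \frac{1}{1328} - \frac{3163}{661} = \frac{34}{1273} \cdot \frac{1}{1328} - \frac{3163}{661} = \frac{17}{845272} - \frac{3163}{661} = - \frac{2673584099}{558724792}$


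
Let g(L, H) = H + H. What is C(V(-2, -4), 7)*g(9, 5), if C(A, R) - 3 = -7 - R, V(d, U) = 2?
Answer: -110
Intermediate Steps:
C(A, R) = -4 - R (C(A, R) = 3 + (-7 - R) = -4 - R)
g(L, H) = 2*H
C(V(-2, -4), 7)*g(9, 5) = (-4 - 1*7)*(2*5) = (-4 - 7)*10 = -11*10 = -110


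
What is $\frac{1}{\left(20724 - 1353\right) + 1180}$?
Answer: $\frac{1}{20551} \approx 4.8659 \cdot 10^{-5}$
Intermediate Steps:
$\frac{1}{\left(20724 - 1353\right) + 1180} = \frac{1}{19371 + 1180} = \frac{1}{20551}$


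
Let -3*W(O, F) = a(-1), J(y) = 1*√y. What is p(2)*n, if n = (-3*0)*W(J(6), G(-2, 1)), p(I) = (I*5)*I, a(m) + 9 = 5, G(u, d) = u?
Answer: 0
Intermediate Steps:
J(y) = √y
a(m) = -4 (a(m) = -9 + 5 = -4)
p(I) = 5*I² (p(I) = (5*I)*I = 5*I²)
W(O, F) = 4/3 (W(O, F) = -⅓*(-4) = 4/3)
n = 0 (n = -3*0*(4/3) = 0*(4/3) = 0)
p(2)*n = (5*2²)*0 = (5*4)*0 = 20*0 = 0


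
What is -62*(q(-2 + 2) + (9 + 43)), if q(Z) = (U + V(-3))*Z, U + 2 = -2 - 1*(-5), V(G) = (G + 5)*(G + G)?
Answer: -3224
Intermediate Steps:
V(G) = 2*G*(5 + G) (V(G) = (5 + G)*(2*G) = 2*G*(5 + G))
U = 1 (U = -2 + (-2 - 1*(-5)) = -2 + (-2 + 5) = -2 + 3 = 1)
q(Z) = -11*Z (q(Z) = (1 + 2*(-3)*(5 - 3))*Z = (1 + 2*(-3)*2)*Z = (1 - 12)*Z = -11*Z)
-62*(q(-2 + 2) + (9 + 43)) = -62*(-11*(-2 + 2) + (9 + 43)) = -62*(-11*0 + 52) = -62*(0 + 52) = -62*52 = -3224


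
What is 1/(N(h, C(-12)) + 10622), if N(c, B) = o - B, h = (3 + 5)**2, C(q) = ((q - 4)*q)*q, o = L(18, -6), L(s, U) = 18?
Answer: 1/12944 ≈ 7.7256e-5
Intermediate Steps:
o = 18
C(q) = q**2*(-4 + q) (C(q) = ((-4 + q)*q)*q = (q*(-4 + q))*q = q**2*(-4 + q))
h = 64 (h = 8**2 = 64)
N(c, B) = 18 - B
1/(N(h, C(-12)) + 10622) = 1/((18 - (-12)**2*(-4 - 12)) + 10622) = 1/((18 - 144*(-16)) + 10622) = 1/((18 - 1*(-2304)) + 10622) = 1/((18 + 2304) + 10622) = 1/(2322 + 10622) = 1/12944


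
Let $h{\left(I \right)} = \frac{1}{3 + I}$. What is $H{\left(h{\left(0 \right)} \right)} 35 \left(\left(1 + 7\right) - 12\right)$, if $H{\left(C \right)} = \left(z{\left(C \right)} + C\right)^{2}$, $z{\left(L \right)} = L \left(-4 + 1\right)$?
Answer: $- \frac{560}{9} \approx -62.222$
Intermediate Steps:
$z{\left(L \right)} = - 3 L$ ($z{\left(L \right)} = L \left(-3\right) = - 3 L$)
$H{\left(C \right)} = 4 C^{2}$ ($H{\left(C \right)} = \left(- 3 C + C\right)^{2} = \left(- 2 C\right)^{2} = 4 C^{2}$)
$H{\left(h{\left(0 \right)} \right)} 35 \left(\left(1 + 7\right) - 12\right) = 4 \left(\frac{1}{3 + 0}\right)^{2} \cdot 35 \left(\left(1 + 7\right) - 12\right) = 4 \left(\frac{1}{3}\right)^{2} \cdot 35 \left(8 - 12\right) = \frac{4}{9} \cdot 35 \left(-4\right) = \frac{140}{9} \left(-4\right) = - \frac{560}{9}$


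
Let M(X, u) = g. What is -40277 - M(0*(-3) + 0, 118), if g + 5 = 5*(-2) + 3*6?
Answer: -40280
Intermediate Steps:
g = 3 (g = -5 + (5*(-2) + 3*6) = -5 + (-10 + 18) = -5 + 8 = 3)
M(X, u) = 3
-40277 - M(0*(-3) + 0, 118) = -40277 - 1*3 = -40277 - 3 = -40280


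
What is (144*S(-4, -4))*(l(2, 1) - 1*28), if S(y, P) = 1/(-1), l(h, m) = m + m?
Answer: 3744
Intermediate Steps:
l(h, m) = 2*m
S(y, P) = -1
(144*S(-4, -4))*(l(2, 1) - 1*28) = (144*(-1))*(2*1 - 1*28) = -144*(2 - 28) = -144*(-26) = 3744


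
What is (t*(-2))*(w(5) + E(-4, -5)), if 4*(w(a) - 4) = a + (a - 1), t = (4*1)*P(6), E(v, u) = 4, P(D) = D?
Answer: -492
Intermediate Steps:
t = 24 (t = (4*1)*6 = 4*6 = 24)
w(a) = 15/4 + a/2 (w(a) = 4 + (a + (a - 1))/4 = 4 + (a + (-1 + a))/4 = 4 + (-1 + 2*a)/4 = 4 + (-1/4 + a/2) = 15/4 + a/2)
(t*(-2))*(w(5) + E(-4, -5)) = (24*(-2))*((15/4 + (1/2)*5) + 4) = -48*((15/4 + 5/2) + 4) = -48*(25/4 + 4) = -48*41/4 = -492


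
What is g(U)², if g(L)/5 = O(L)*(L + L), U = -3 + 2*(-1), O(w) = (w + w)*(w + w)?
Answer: 25000000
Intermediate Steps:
O(w) = 4*w² (O(w) = (2*w)*(2*w) = 4*w²)
U = -5 (U = -3 - 2 = -5)
g(L) = 40*L³ (g(L) = 5*((4*L²)*(L + L)) = 5*((4*L²)*(2*L)) = 5*(8*L³) = 40*L³)
g(U)² = (40*(-5)³)² = (40*(-125))² = (-5000)² = 25000000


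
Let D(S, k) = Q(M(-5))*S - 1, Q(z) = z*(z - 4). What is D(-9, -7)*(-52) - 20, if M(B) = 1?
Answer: -1372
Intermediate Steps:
Q(z) = z*(-4 + z)
D(S, k) = -1 - 3*S (D(S, k) = (1*(-4 + 1))*S - 1 = (1*(-3))*S - 1 = -3*S - 1 = -1 - 3*S)
D(-9, -7)*(-52) - 20 = (-1 - 3*(-9))*(-52) - 20 = (-1 + 27)*(-52) - 20 = 26*(-52) - 20 = -1352 - 20 = -1372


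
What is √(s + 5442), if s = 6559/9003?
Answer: √441154967655/9003 ≈ 73.775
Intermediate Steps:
s = 6559/9003 (s = 6559*(1/9003) = 6559/9003 ≈ 0.72853)
√(s + 5442) = √(6559/9003 + 5442) = √(49000885/9003) = √441154967655/9003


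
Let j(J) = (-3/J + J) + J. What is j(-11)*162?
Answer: -38718/11 ≈ -3519.8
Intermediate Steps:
j(J) = -3/J + 2*J (j(J) = (J - 3/J) + J = -3/J + 2*J)
j(-11)*162 = (-3/(-11) + 2*(-11))*162 = (-3*(-1/11) - 22)*162 = (3/11 - 22)*162 = -239/11*162 = -38718/11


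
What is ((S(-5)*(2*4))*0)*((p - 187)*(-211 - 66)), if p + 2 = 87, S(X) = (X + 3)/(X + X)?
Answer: 0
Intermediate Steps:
S(X) = (3 + X)/(2*X) (S(X) = (3 + X)/((2*X)) = (3 + X)*(1/(2*X)) = (3 + X)/(2*X))
p = 85 (p = -2 + 87 = 85)
((S(-5)*(2*4))*0)*((p - 187)*(-211 - 66)) = ((((1/2)*(3 - 5)/(-5))*(2*4))*0)*((85 - 187)*(-211 - 66)) = ((((1/2)*(-1/5)*(-2))*8)*0)*(-102*(-277)) = (((1/5)*8)*0)*28254 = ((8/5)*0)*28254 = 0*28254 = 0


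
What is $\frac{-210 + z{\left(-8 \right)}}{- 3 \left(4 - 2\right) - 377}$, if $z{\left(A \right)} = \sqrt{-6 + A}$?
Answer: $\frac{210}{383} - \frac{i \sqrt{14}}{383} \approx 0.5483 - 0.0097693 i$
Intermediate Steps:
$\frac{-210 + z{\left(-8 \right)}}{- 3 \left(4 - 2\right) - 377} = \frac{-210 + \sqrt{-6 - 8}}{- 3 \left(4 - 2\right) - 377} = \frac{-210 + \sqrt{-14}}{\left(-3\right) 2 - 377} = \frac{-210 + i \sqrt{14}}{-6 - 377} = \frac{-210 + i \sqrt{14}}{-383} = \left(-210 + i \sqrt{14}\right) \left(- \frac{1}{383}\right) = \frac{210}{383} - \frac{i \sqrt{14}}{383}$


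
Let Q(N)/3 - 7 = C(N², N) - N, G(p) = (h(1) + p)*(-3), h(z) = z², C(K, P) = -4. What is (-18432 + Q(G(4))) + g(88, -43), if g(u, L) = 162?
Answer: -18216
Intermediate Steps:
G(p) = -3 - 3*p (G(p) = (1² + p)*(-3) = (1 + p)*(-3) = -3 - 3*p)
Q(N) = 9 - 3*N (Q(N) = 21 + 3*(-4 - N) = 21 + (-12 - 3*N) = 9 - 3*N)
(-18432 + Q(G(4))) + g(88, -43) = (-18432 + (9 - 3*(-3 - 3*4))) + 162 = (-18432 + (9 - 3*(-3 - 12))) + 162 = (-18432 + (9 - 3*(-15))) + 162 = (-18432 + (9 + 45)) + 162 = (-18432 + 54) + 162 = -18378 + 162 = -18216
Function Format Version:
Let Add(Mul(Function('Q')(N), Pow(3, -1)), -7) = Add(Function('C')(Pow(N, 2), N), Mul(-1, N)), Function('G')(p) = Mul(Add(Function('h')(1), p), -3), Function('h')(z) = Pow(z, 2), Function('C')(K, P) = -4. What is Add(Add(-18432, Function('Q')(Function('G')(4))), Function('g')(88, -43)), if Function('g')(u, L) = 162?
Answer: -18216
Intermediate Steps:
Function('G')(p) = Add(-3, Mul(-3, p)) (Function('G')(p) = Mul(Add(Pow(1, 2), p), -3) = Mul(Add(1, p), -3) = Add(-3, Mul(-3, p)))
Function('Q')(N) = Add(9, Mul(-3, N)) (Function('Q')(N) = Add(21, Mul(3, Add(-4, Mul(-1, N)))) = Add(21, Add(-12, Mul(-3, N))) = Add(9, Mul(-3, N)))
Add(Add(-18432, Function('Q')(Function('G')(4))), Function('g')(88, -43)) = Add(Add(-18432, Add(9, Mul(-3, Add(-3, Mul(-3, 4))))), 162) = Add(Add(-18432, Add(9, Mul(-3, Add(-3, -12)))), 162) = Add(Add(-18432, Add(9, Mul(-3, -15))), 162) = Add(Add(-18432, Add(9, 45)), 162) = Add(Add(-18432, 54), 162) = Add(-18378, 162) = -18216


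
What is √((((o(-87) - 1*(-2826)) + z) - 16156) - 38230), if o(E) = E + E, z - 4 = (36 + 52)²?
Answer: I*√43986 ≈ 209.73*I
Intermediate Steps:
z = 7748 (z = 4 + (36 + 52)² = 4 + 88² = 4 + 7744 = 7748)
o(E) = 2*E
√((((o(-87) - 1*(-2826)) + z) - 16156) - 38230) = √((((2*(-87) - 1*(-2826)) + 7748) - 16156) - 38230) = √((((-174 + 2826) + 7748) - 16156) - 38230) = √(((2652 + 7748) - 16156) - 38230) = √((10400 - 16156) - 38230) = √(-5756 - 38230) = √(-43986) = I*√43986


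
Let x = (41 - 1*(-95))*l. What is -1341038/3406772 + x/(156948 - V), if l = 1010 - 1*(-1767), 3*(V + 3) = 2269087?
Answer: -1567856827811/1531543310162 ≈ -1.0237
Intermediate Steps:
V = 2269078/3 (V = -3 + (⅓)*2269087 = -3 + 2269087/3 = 2269078/3 ≈ 7.5636e+5)
l = 2777 (l = 1010 + 1767 = 2777)
x = 377672 (x = (41 - 1*(-95))*2777 = (41 + 95)*2777 = 136*2777 = 377672)
-1341038/3406772 + x/(156948 - V) = -1341038/3406772 + 377672/(156948 - 1*2269078/3) = -1341038*1/3406772 + 377672/(156948 - 2269078/3) = -670519/1703386 + 377672/(-1798234/3) = -670519/1703386 + 377672*(-3/1798234) = -670519/1703386 - 566508/899117 = -1567856827811/1531543310162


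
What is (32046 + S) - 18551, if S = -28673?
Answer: -15178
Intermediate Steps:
(32046 + S) - 18551 = (32046 - 28673) - 18551 = 3373 - 18551 = -15178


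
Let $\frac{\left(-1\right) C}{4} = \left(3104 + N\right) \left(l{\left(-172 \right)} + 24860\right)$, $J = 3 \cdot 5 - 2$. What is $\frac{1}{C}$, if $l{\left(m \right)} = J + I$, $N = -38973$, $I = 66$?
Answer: $\frac{1}{3578147964} \approx 2.7947 \cdot 10^{-10}$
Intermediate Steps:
$J = 13$ ($J = 15 - 2 = 13$)
$l{\left(m \right)} = 79$ ($l{\left(m \right)} = 13 + 66 = 79$)
$C = 3578147964$ ($C = - 4 \left(3104 - 38973\right) \left(79 + 24860\right) = - 4 \left(\left(-35869\right) 24939\right) = \left(-4\right) \left(-894536991\right) = 3578147964$)
$\frac{1}{C} = \frac{1}{3578147964}$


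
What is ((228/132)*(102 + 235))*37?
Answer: 236911/11 ≈ 21537.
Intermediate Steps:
((228/132)*(102 + 235))*37 = ((228*(1/132))*337)*37 = ((19/11)*337)*37 = (6403/11)*37 = 236911/11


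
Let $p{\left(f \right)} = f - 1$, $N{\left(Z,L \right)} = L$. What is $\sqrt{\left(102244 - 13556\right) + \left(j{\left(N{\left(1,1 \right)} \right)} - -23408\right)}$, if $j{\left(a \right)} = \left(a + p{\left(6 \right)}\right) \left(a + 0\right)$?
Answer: $\sqrt{112102} \approx 334.82$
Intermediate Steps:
$p{\left(f \right)} = -1 + f$ ($p{\left(f \right)} = f - 1 = -1 + f$)
$j{\left(a \right)} = a \left(5 + a\right)$ ($j{\left(a \right)} = \left(a + \left(-1 + 6\right)\right) \left(a + 0\right) = \left(a + 5\right) a = \left(5 + a\right) a = a \left(5 + a\right)$)
$\sqrt{\left(102244 - 13556\right) + \left(j{\left(N{\left(1,1 \right)} \right)} - -23408\right)} = \sqrt{\left(102244 - 13556\right) + \left(1 \left(5 + 1\right) - -23408\right)} = \sqrt{\left(102244 - 13556\right) + \left(1 \cdot 6 + 23408\right)} = \sqrt{88688 + \left(6 + 23408\right)} = \sqrt{88688 + 23414} = \sqrt{112102}$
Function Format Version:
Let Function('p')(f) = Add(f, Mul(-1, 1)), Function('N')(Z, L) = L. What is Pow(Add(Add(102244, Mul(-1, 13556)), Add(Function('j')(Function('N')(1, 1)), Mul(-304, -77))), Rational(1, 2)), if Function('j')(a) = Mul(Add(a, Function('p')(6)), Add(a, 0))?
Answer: Pow(112102, Rational(1, 2)) ≈ 334.82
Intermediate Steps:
Function('p')(f) = Add(-1, f) (Function('p')(f) = Add(f, -1) = Add(-1, f))
Function('j')(a) = Mul(a, Add(5, a)) (Function('j')(a) = Mul(Add(a, Add(-1, 6)), Add(a, 0)) = Mul(Add(a, 5), a) = Mul(Add(5, a), a) = Mul(a, Add(5, a)))
Pow(Add(Add(102244, Mul(-1, 13556)), Add(Function('j')(Function('N')(1, 1)), Mul(-304, -77))), Rational(1, 2)) = Pow(Add(Add(102244, Mul(-1, 13556)), Add(Mul(1, Add(5, 1)), Mul(-304, -77))), Rational(1, 2)) = Pow(Add(Add(102244, -13556), Add(Mul(1, 6), 23408)), Rational(1, 2)) = Pow(Add(88688, Add(6, 23408)), Rational(1, 2)) = Pow(Add(88688, 23414), Rational(1, 2)) = Pow(112102, Rational(1, 2))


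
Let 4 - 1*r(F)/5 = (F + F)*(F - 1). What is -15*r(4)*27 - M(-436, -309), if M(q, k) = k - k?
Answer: 40500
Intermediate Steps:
M(q, k) = 0
r(F) = 20 - 10*F*(-1 + F) (r(F) = 20 - 5*(F + F)*(F - 1) = 20 - 5*2*F*(-1 + F) = 20 - 10*F*(-1 + F))
-15*r(4)*27 - M(-436, -309) = -15*(20 - 10*4² + 10*4)*27 - 1*0 = -15*(20 - 10*16 + 40)*27 + 0 = -15*(20 - 160 + 40)*27 + 0 = -15*(-100)*27 + 0 = 1500*27 + 0 = 40500 + 0 = 40500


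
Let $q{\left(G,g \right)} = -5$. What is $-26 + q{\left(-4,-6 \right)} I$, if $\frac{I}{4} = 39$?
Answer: $-806$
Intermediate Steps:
$I = 156$ ($I = 4 \cdot 39 = 156$)
$-26 + q{\left(-4,-6 \right)} I = -26 - 780 = -806$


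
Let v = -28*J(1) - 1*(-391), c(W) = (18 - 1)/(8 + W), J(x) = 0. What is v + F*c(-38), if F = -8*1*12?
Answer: 2227/5 ≈ 445.40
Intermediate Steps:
c(W) = 17/(8 + W)
F = -96 (F = -8*12 = -96)
v = 391 (v = -28*0 - 1*(-391) = 0 + 391 = 391)
v + F*c(-38) = 391 - 1632/(8 - 38) = 391 - 1632/(-30) = 391 - 1632*(-1)/30 = 391 - 96*(-17/30) = 391 + 272/5 = 2227/5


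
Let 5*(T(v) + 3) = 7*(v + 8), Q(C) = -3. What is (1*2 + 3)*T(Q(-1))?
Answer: 20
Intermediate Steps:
T(v) = 41/5 + 7*v/5 (T(v) = -3 + (7*(v + 8))/5 = -3 + (7*(8 + v))/5 = -3 + (56 + 7*v)/5 = -3 + (56/5 + 7*v/5) = 41/5 + 7*v/5)
(1*2 + 3)*T(Q(-1)) = (1*2 + 3)*(41/5 + (7/5)*(-3)) = (2 + 3)*(41/5 - 21/5) = 5*4 = 20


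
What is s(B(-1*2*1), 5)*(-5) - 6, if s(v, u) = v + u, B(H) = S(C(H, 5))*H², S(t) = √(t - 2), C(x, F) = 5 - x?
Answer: -31 - 20*√5 ≈ -75.721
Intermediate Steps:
S(t) = √(-2 + t)
B(H) = H²*√(3 - H) (B(H) = √(-2 + (5 - H))*H² = √(3 - H)*H² = H²*√(3 - H))
s(v, u) = u + v
s(B(-1*2*1), 5)*(-5) - 6 = (5 + (-1*2*1)²*√(3 - (-1*2)))*(-5) - 6 = (5 + (-2*1)²*√(3 - (-2)))*(-5) - 6 = (5 + (-2)²*√(3 - 1*(-2)))*(-5) - 6 = (5 + 4*√(3 + 2))*(-5) - 6 = (5 + 4*√5)*(-5) - 6 = (-25 - 20*√5) - 6 = -31 - 20*√5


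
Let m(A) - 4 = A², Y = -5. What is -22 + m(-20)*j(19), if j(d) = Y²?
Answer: 10078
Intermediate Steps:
j(d) = 25 (j(d) = (-5)² = 25)
m(A) = 4 + A²
-22 + m(-20)*j(19) = -22 + (4 + (-20)²)*25 = -22 + (4 + 400)*25 = -22 + 404*25 = -22 + 10100 = 10078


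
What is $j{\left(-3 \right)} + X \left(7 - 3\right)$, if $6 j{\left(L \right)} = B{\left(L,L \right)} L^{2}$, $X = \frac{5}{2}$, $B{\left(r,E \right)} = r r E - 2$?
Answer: $- \frac{67}{2} \approx -33.5$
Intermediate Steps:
$B{\left(r,E \right)} = -2 + E r^{2}$ ($B{\left(r,E \right)} = r^{2} E - 2 = E r^{2} - 2 = -2 + E r^{2}$)
$X = \frac{5}{2}$ ($X = 5 \cdot \frac{1}{2} = \frac{5}{2} \approx 2.5$)
$j{\left(L \right)} = \frac{L^{2} \left(-2 + L^{3}\right)}{6}$ ($j{\left(L \right)} = \frac{\left(-2 + L L^{2}\right) L^{2}}{6} = \frac{\left(-2 + L^{3}\right) L^{2}}{6} = \frac{L^{2} \left(-2 + L^{3}\right)}{6}$)
$j{\left(-3 \right)} + X \left(7 - 3\right) = \frac{\left(-3\right)^{2} \left(-2 + \left(-3\right)^{3}\right)}{6} + \frac{5 \left(7 - 3\right)}{2} = \frac{1}{6} \cdot 9 \left(-2 - 27\right) + \frac{5 \left(7 - 3\right)}{2} = \frac{1}{6} \cdot 9 \left(-29\right) + \frac{5}{2} \cdot 4 = - \frac{87}{2} + 10 = - \frac{67}{2}$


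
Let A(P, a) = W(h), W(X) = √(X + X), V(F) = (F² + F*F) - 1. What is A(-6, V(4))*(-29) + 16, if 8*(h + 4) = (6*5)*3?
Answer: 16 - 29*√58/2 ≈ -94.429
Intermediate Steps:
h = 29/4 (h = -4 + ((6*5)*3)/8 = -4 + (30*3)/8 = -4 + (⅛)*90 = -4 + 45/4 = 29/4 ≈ 7.2500)
V(F) = -1 + 2*F² (V(F) = (F² + F²) - 1 = 2*F² - 1 = -1 + 2*F²)
W(X) = √2*√X (W(X) = √(2*X) = √2*√X)
A(P, a) = √58/2 (A(P, a) = √2*√(29/4) = √2*(√29/2) = √58/2)
A(-6, V(4))*(-29) + 16 = (√58/2)*(-29) + 16 = -29*√58/2 + 16 = 16 - 29*√58/2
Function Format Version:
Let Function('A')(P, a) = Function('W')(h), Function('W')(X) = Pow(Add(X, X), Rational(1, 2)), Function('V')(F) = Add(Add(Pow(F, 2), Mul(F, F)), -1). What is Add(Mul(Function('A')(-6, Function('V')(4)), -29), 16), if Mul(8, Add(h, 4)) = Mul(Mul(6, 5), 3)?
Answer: Add(16, Mul(Rational(-29, 2), Pow(58, Rational(1, 2)))) ≈ -94.429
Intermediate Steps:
h = Rational(29, 4) (h = Add(-4, Mul(Rational(1, 8), Mul(Mul(6, 5), 3))) = Add(-4, Mul(Rational(1, 8), Mul(30, 3))) = Add(-4, Mul(Rational(1, 8), 90)) = Add(-4, Rational(45, 4)) = Rational(29, 4) ≈ 7.2500)
Function('V')(F) = Add(-1, Mul(2, Pow(F, 2))) (Function('V')(F) = Add(Add(Pow(F, 2), Pow(F, 2)), -1) = Add(Mul(2, Pow(F, 2)), -1) = Add(-1, Mul(2, Pow(F, 2))))
Function('W')(X) = Mul(Pow(2, Rational(1, 2)), Pow(X, Rational(1, 2))) (Function('W')(X) = Pow(Mul(2, X), Rational(1, 2)) = Mul(Pow(2, Rational(1, 2)), Pow(X, Rational(1, 2))))
Function('A')(P, a) = Mul(Rational(1, 2), Pow(58, Rational(1, 2))) (Function('A')(P, a) = Mul(Pow(2, Rational(1, 2)), Pow(Rational(29, 4), Rational(1, 2))) = Mul(Pow(2, Rational(1, 2)), Mul(Rational(1, 2), Pow(29, Rational(1, 2)))) = Mul(Rational(1, 2), Pow(58, Rational(1, 2))))
Add(Mul(Function('A')(-6, Function('V')(4)), -29), 16) = Add(Mul(Mul(Rational(1, 2), Pow(58, Rational(1, 2))), -29), 16) = Add(Mul(Rational(-29, 2), Pow(58, Rational(1, 2))), 16) = Add(16, Mul(Rational(-29, 2), Pow(58, Rational(1, 2))))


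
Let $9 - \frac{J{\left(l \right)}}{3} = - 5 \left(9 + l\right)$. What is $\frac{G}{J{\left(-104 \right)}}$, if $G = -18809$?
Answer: $\frac{18809}{1398} \approx 13.454$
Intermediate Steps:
$J{\left(l \right)} = 162 + 15 l$ ($J{\left(l \right)} = 27 - 3 \left(- 5 \left(9 + l\right)\right) = 27 - 3 \left(-45 - 5 l\right) = 27 + \left(135 + 15 l\right) = 162 + 15 l$)
$\frac{G}{J{\left(-104 \right)}} = - \frac{18809}{162 + 15 \left(-104\right)} = - \frac{18809}{162 - 1560} = - \frac{18809}{-1398} = \left(-18809\right) \left(- \frac{1}{1398}\right) = \frac{18809}{1398}$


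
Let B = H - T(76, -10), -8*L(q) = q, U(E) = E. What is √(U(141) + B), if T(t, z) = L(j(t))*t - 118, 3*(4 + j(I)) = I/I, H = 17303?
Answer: √630978/6 ≈ 132.39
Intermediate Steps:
j(I) = -11/3 (j(I) = -4 + (I/I)/3 = -4 + (⅓)*1 = -4 + ⅓ = -11/3)
L(q) = -q/8
T(t, z) = -118 + 11*t/24 (T(t, z) = (-⅛*(-11/3))*t - 118 = 11*t/24 - 118 = -118 + 11*t/24)
B = 104317/6 (B = 17303 - (-118 + (11/24)*76) = 17303 - (-118 + 209/6) = 17303 - 1*(-499/6) = 17303 + 499/6 = 104317/6 ≈ 17386.)
√(U(141) + B) = √(141 + 104317/6) = √(105163/6) = √630978/6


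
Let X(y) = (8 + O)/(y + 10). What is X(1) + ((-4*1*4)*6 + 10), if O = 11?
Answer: -927/11 ≈ -84.273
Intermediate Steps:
X(y) = 19/(10 + y) (X(y) = (8 + 11)/(y + 10) = 19/(10 + y))
X(1) + ((-4*1*4)*6 + 10) = 19/(10 + 1) + ((-4*1*4)*6 + 10) = 19/11 + (-4*4*6 + 10) = 19*(1/11) + (-16*6 + 10) = 19/11 + (-96 + 10) = 19/11 - 86 = -927/11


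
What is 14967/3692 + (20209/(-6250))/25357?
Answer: 1185957128561/292556387500 ≈ 4.0538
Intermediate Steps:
14967/3692 + (20209/(-6250))/25357 = 14967*(1/3692) + (20209*(-1/6250))*(1/25357) = 14967/3692 - 20209/6250*1/25357 = 14967/3692 - 20209/158481250 = 1185957128561/292556387500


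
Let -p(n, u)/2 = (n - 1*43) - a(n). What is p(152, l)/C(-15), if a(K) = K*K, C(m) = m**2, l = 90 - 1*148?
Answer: 1022/5 ≈ 204.40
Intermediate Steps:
l = -58 (l = 90 - 148 = -58)
a(K) = K**2
p(n, u) = 86 - 2*n + 2*n**2 (p(n, u) = -2*((n - 1*43) - n**2) = -2*((n - 43) - n**2) = -2*((-43 + n) - n**2) = -2*(-43 + n - n**2) = 86 - 2*n + 2*n**2)
p(152, l)/C(-15) = (86 - 2*152 + 2*152**2)/((-15)**2) = (86 - 304 + 2*23104)/225 = (86 - 304 + 46208)*(1/225) = 45990*(1/225) = 1022/5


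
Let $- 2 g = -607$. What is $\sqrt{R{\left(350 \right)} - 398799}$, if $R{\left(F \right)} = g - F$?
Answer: $\frac{i \sqrt{1595382}}{2} \approx 631.54 i$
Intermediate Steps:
$g = \frac{607}{2}$ ($g = \left(- \frac{1}{2}\right) \left(-607\right) = \frac{607}{2} \approx 303.5$)
$R{\left(F \right)} = \frac{607}{2} - F$
$\sqrt{R{\left(350 \right)} - 398799} = \sqrt{\left(\frac{607}{2} - 350\right) - 398799} = \sqrt{- \frac{93}{2} - 398799} = \sqrt{- \frac{797691}{2}} = \frac{i \sqrt{1595382}}{2}$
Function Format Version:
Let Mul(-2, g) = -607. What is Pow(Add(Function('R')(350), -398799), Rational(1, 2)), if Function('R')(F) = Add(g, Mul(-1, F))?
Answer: Mul(Rational(1, 2), I, Pow(1595382, Rational(1, 2))) ≈ Mul(631.54, I)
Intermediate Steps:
g = Rational(607, 2) (g = Mul(Rational(-1, 2), -607) = Rational(607, 2) ≈ 303.50)
Function('R')(F) = Add(Rational(607, 2), Mul(-1, F))
Pow(Add(Function('R')(350), -398799), Rational(1, 2)) = Pow(Add(Add(Rational(607, 2), Mul(-1, 350)), -398799), Rational(1, 2)) = Pow(Add(Add(Rational(607, 2), -350), -398799), Rational(1, 2)) = Pow(Add(Rational(-93, 2), -398799), Rational(1, 2)) = Pow(Rational(-797691, 2), Rational(1, 2)) = Mul(Rational(1, 2), I, Pow(1595382, Rational(1, 2)))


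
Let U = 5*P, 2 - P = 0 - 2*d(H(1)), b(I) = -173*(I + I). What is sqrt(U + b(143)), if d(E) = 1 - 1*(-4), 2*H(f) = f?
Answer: I*sqrt(49418) ≈ 222.3*I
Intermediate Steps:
H(f) = f/2
d(E) = 5 (d(E) = 1 + 4 = 5)
b(I) = -346*I
P = 12 (P = 2 - (0 - 2*5) = 2 - (0 - 10) = 2 - 1*(-10) = 2 + 10 = 12)
U = 60 (U = 5*12 = 60)
sqrt(U + b(143)) = sqrt(60 - 346*143) = sqrt(60 - 49478) = sqrt(-49418) = I*sqrt(49418)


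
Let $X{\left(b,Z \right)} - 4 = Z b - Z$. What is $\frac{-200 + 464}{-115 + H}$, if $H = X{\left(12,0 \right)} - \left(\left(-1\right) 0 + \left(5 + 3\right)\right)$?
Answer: $- \frac{264}{119} \approx -2.2185$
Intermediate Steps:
$X{\left(b,Z \right)} = 4 - Z + Z b$ ($X{\left(b,Z \right)} = 4 + \left(Z b - Z\right) = 4 + \left(- Z + Z b\right) = 4 - Z + Z b$)
$H = -4$ ($H = \left(4 - 0 + 0 \cdot 12\right) - \left(\left(-1\right) 0 + \left(5 + 3\right)\right) = \left(4 + 0 + 0\right) - \left(0 + 8\right) = 4 - 8 = -4$)
$\frac{-200 + 464}{-115 + H} = \frac{-200 + 464}{-115 - 4} = \frac{264}{-119} = 264 \left(- \frac{1}{119}\right) = - \frac{264}{119}$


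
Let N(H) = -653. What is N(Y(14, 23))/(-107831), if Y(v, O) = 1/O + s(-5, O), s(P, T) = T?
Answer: 653/107831 ≈ 0.0060558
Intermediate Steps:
Y(v, O) = O + 1/O (Y(v, O) = 1/O + O = O + 1/O)
N(Y(14, 23))/(-107831) = -653/(-107831) = -653*(-1/107831) = 653/107831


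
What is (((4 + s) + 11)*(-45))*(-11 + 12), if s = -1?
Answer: -630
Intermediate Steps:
(((4 + s) + 11)*(-45))*(-11 + 12) = (((4 - 1) + 11)*(-45))*(-11 + 12) = ((3 + 11)*(-45))*1 = (14*(-45))*1 = -630*1 = -630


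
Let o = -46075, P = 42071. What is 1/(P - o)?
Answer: 1/88146 ≈ 1.1345e-5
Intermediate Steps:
1/(P - o) = 1/(42071 - 1*(-46075)) = 1/(42071 + 46075) = 1/88146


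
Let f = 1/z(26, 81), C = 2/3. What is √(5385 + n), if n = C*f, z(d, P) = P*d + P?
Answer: √35330987/81 ≈ 73.383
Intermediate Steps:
z(d, P) = P + P*d
C = ⅔ (C = 2*(⅓) = ⅔ ≈ 0.66667)
f = 1/2187 (f = 1/(81*(1 + 26)) = 1/(81*27) = 1/2187 ≈ 0.00045725)
n = 2/6561 (n = (⅔)*(1/2187) = 2/6561 ≈ 0.00030483)
√(5385 + n) = √(5385 + 2/6561) = √(35330987/6561) = √35330987/81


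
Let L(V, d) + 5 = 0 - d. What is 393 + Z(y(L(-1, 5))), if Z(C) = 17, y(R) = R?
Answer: 410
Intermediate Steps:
L(V, d) = -5 - d (L(V, d) = -5 + (0 - d) = -5 - d)
393 + Z(y(L(-1, 5))) = 393 + 17 = 410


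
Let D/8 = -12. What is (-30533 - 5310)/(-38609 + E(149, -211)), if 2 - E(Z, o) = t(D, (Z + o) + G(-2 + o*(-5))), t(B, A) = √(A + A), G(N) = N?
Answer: 1383790701/1490498467 - 35843*√1982/1490498467 ≈ 0.92734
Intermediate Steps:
D = -96 (D = 8*(-12) = -96)
t(B, A) = √2*√A (t(B, A) = √(2*A) = √2*√A)
E(Z, o) = 2 - √2*√(-2 + Z - 4*o) (E(Z, o) = 2 - √2*√((Z + o) + (-2 + o*(-5))) = 2 - √2*√((Z + o) + (-2 - 5*o)) = 2 - √2*√(-2 + Z - 4*o))
(-30533 - 5310)/(-38609 + E(149, -211)) = (-30533 - 5310)/(-38609 + (2 - √(-4 - 8*(-211) + 2*149))) = -35843/(-38609 + (2 - √(-4 + 1688 + 298))) = -35843/(-38609 + (2 - √1982)) = -35843/(-38607 - √1982)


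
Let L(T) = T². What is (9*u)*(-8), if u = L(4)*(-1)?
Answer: 1152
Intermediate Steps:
u = -16 (u = 4²*(-1) = 16*(-1) = -16)
(9*u)*(-8) = (9*(-16))*(-8) = -144*(-8) = 1152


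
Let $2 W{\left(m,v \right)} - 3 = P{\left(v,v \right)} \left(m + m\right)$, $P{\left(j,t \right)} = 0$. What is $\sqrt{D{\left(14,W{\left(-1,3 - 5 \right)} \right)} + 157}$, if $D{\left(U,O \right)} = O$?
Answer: $\frac{\sqrt{634}}{2} \approx 12.59$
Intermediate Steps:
$W{\left(m,v \right)} = \frac{3}{2}$ ($W{\left(m,v \right)} = \frac{3}{2} + \frac{0 \left(m + m\right)}{2} = \frac{3}{2} + \frac{0 \cdot 2 m}{2} = \frac{3}{2} + \frac{1}{2} \cdot 0 = \frac{3}{2} + 0 = \frac{3}{2}$)
$\sqrt{D{\left(14,W{\left(-1,3 - 5 \right)} \right)} + 157} = \sqrt{\frac{3}{2} + 157} = \sqrt{\frac{317}{2}} = \frac{\sqrt{634}}{2}$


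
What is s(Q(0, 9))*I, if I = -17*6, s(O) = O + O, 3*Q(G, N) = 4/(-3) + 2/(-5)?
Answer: 1768/15 ≈ 117.87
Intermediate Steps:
Q(G, N) = -26/45 (Q(G, N) = (4/(-3) + 2/(-5))/3 = (4*(-⅓) + 2*(-⅕))/3 = (-4/3 - ⅖)/3 = (⅓)*(-26/15) = -26/45)
s(O) = 2*O
I = -102
s(Q(0, 9))*I = (2*(-26/45))*(-102) = -52/45*(-102) = 1768/15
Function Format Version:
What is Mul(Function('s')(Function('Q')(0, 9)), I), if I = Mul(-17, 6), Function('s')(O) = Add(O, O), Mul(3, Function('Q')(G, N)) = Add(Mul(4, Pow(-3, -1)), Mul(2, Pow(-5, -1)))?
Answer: Rational(1768, 15) ≈ 117.87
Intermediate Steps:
Function('Q')(G, N) = Rational(-26, 45) (Function('Q')(G, N) = Mul(Rational(1, 3), Add(Mul(4, Pow(-3, -1)), Mul(2, Pow(-5, -1)))) = Mul(Rational(1, 3), Add(Mul(4, Rational(-1, 3)), Mul(2, Rational(-1, 5)))) = Mul(Rational(1, 3), Add(Rational(-4, 3), Rational(-2, 5))) = Mul(Rational(1, 3), Rational(-26, 15)) = Rational(-26, 45))
Function('s')(O) = Mul(2, O)
I = -102
Mul(Function('s')(Function('Q')(0, 9)), I) = Mul(Mul(2, Rational(-26, 45)), -102) = Mul(Rational(-52, 45), -102) = Rational(1768, 15)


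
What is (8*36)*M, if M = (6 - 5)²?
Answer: 288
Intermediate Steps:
M = 1 (M = 1² = 1)
(8*36)*M = (8*36)*1 = 288*1 = 288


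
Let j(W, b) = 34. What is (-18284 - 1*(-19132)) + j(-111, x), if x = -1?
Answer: 882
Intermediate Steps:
(-18284 - 1*(-19132)) + j(-111, x) = (-18284 - 1*(-19132)) + 34 = (-18284 + 19132) + 34 = 848 + 34 = 882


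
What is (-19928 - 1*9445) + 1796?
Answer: -27577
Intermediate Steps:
(-19928 - 1*9445) + 1796 = (-19928 - 9445) + 1796 = -29373 + 1796 = -27577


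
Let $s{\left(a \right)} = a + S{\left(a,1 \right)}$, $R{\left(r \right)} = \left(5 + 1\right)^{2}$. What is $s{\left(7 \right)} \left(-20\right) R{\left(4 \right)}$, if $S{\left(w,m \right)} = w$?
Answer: $-10080$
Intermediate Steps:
$R{\left(r \right)} = 36$ ($R{\left(r \right)} = 6^{2} = 36$)
$s{\left(a \right)} = 2 a$ ($s{\left(a \right)} = a + a = 2 a$)
$s{\left(7 \right)} \left(-20\right) R{\left(4 \right)} = 2 \cdot 7 \left(-20\right) 36 = 14 \left(-20\right) 36 = \left(-280\right) 36 = -10080$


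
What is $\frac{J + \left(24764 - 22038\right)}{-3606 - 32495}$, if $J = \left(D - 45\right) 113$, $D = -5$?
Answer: $\frac{2924}{36101} \approx 0.080995$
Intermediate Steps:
$J = -5650$ ($J = \left(-5 - 45\right) 113 = \left(-50\right) 113 = -5650$)
$\frac{J + \left(24764 - 22038\right)}{-3606 - 32495} = \frac{-5650 + \left(24764 - 22038\right)}{-3606 - 32495} = \frac{-5650 + 2726}{-36101} = \left(-2924\right) \left(- \frac{1}{36101}\right) = \frac{2924}{36101}$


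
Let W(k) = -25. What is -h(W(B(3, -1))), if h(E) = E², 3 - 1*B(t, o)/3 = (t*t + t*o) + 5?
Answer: -625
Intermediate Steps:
B(t, o) = -6 - 3*t² - 3*o*t (B(t, o) = 9 - 3*((t*t + t*o) + 5) = 9 - 3*((t² + o*t) + 5) = 9 - 3*(5 + t² + o*t) = 9 + (-15 - 3*t² - 3*o*t) = -6 - 3*t² - 3*o*t)
-h(W(B(3, -1))) = -1*(-25)² = -1*625 = -625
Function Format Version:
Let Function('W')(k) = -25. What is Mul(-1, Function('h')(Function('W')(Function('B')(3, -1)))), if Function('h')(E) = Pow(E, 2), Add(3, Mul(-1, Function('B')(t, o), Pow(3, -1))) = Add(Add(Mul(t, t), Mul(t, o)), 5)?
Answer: -625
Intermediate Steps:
Function('B')(t, o) = Add(-6, Mul(-3, Pow(t, 2)), Mul(-3, o, t)) (Function('B')(t, o) = Add(9, Mul(-3, Add(Add(Mul(t, t), Mul(t, o)), 5))) = Add(9, Mul(-3, Add(Add(Pow(t, 2), Mul(o, t)), 5))) = Add(9, Mul(-3, Add(5, Pow(t, 2), Mul(o, t)))) = Add(9, Add(-15, Mul(-3, Pow(t, 2)), Mul(-3, o, t))) = Add(-6, Mul(-3, Pow(t, 2)), Mul(-3, o, t)))
Mul(-1, Function('h')(Function('W')(Function('B')(3, -1)))) = Mul(-1, Pow(-25, 2)) = Mul(-1, 625) = -625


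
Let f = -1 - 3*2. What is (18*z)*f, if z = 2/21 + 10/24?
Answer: -129/2 ≈ -64.500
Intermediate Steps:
f = -7 (f = -1 - 6 = -7)
z = 43/84 (z = 2*(1/21) + 10*(1/24) = 2/21 + 5/12 = 43/84 ≈ 0.51190)
(18*z)*f = (18*(43/84))*(-7) = (129/14)*(-7) = -129/2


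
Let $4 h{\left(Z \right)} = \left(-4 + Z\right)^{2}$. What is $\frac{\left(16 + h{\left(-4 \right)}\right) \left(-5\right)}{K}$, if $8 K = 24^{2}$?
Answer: $- \frac{20}{9} \approx -2.2222$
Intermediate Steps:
$K = 72$ ($K = \frac{24^{2}}{8} = \frac{1}{8} \cdot 576 = 72$)
$h{\left(Z \right)} = \frac{\left(-4 + Z\right)^{2}}{4}$
$\frac{\left(16 + h{\left(-4 \right)}\right) \left(-5\right)}{K} = \frac{\left(16 + \frac{\left(-4 - 4\right)^{2}}{4}\right) \left(-5\right)}{72} = \left(16 + \frac{\left(-8\right)^{2}}{4}\right) \left(-5\right) \frac{1}{72} = \left(16 + \frac{1}{4} \cdot 64\right) \left(-5\right) \frac{1}{72} = \left(16 + 16\right) \left(-5\right) \frac{1}{72} = 32 \left(-5\right) \frac{1}{72} = \left(-160\right) \frac{1}{72} = - \frac{20}{9}$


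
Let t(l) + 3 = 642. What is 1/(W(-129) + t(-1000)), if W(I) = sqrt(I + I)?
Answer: 213/136193 - I*sqrt(258)/408579 ≈ 0.001564 - 3.9313e-5*I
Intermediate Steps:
W(I) = sqrt(2)*sqrt(I) (W(I) = sqrt(2*I) = sqrt(2)*sqrt(I))
t(l) = 639 (t(l) = -3 + 642 = 639)
1/(W(-129) + t(-1000)) = 1/(sqrt(2)*sqrt(-129) + 639) = 1/(sqrt(2)*(I*sqrt(129)) + 639) = 1/(I*sqrt(258) + 639) = 1/(639 + I*sqrt(258))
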